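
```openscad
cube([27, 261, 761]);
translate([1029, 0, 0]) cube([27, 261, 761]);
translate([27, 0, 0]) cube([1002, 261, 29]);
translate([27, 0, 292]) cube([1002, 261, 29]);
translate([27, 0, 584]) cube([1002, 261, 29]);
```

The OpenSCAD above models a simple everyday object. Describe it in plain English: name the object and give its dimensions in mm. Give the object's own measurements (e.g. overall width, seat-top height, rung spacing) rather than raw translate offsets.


An open bookshelf. Two side panels, each 27 mm thick, 261 mm deep and 761 mm tall, stand 1056 mm apart (outside-to-outside). Between them sit 3 shelves, each 29 mm thick and 261 mm deep, spanning the full gap between the sides. The bottom shelf rests on the floor (its underside at z = 0) and the clear gap between one shelf's top and the next shelf's underside is 263 mm.


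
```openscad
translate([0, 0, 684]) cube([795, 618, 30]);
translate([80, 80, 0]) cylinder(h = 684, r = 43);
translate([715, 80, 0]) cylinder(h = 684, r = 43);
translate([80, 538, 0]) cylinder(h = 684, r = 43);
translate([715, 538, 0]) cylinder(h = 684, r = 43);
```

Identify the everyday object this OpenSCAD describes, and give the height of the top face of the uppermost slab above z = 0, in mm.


A table. The table height is 714 mm.

A 795×618×30 slab sits at z = 684 on four Ø86 mm round legs — a table. The top surface is at 684 + 30 = 714 mm.


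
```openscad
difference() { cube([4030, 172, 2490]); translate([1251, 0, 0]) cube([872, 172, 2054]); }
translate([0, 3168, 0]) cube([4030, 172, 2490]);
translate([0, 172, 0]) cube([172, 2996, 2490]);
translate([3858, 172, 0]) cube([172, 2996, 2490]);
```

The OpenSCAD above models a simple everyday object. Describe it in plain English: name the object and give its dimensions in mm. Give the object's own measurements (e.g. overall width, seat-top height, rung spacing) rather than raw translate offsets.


A single room: four walls, each 2490 mm tall and 172 mm thick, enclosing an outside footprint 4030×3340 mm (x × y), no floor or roof. The front and back walls (−y and +y sides) run the full x-width; the side walls fit between their inner faces. A door opening 872 mm wide and 2054 mm tall is cut through the front wall from the floor up, its −x edge 1251 mm from the wall's −x end.


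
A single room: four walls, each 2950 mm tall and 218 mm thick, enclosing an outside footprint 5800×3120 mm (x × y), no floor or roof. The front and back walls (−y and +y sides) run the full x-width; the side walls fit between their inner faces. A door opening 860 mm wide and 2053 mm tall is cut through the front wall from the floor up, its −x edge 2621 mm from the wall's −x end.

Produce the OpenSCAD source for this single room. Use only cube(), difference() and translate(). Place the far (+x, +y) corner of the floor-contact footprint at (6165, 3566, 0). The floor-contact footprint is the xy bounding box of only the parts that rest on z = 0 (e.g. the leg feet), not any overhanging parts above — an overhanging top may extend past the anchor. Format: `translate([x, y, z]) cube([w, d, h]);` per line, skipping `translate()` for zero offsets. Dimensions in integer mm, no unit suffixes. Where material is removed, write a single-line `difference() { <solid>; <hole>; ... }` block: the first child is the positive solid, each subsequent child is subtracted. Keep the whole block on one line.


difference() { translate([365, 446, 0]) cube([5800, 218, 2950]); translate([2986, 446, 0]) cube([860, 218, 2053]); }
translate([365, 3348, 0]) cube([5800, 218, 2950]);
translate([365, 664, 0]) cube([218, 2684, 2950]);
translate([5947, 664, 0]) cube([218, 2684, 2950]);


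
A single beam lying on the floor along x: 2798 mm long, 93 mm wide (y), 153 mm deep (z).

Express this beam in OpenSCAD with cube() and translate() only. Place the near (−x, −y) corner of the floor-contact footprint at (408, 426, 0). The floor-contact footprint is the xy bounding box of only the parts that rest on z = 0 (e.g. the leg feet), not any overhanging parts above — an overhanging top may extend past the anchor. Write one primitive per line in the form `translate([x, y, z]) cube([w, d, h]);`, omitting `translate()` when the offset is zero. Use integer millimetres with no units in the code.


translate([408, 426, 0]) cube([2798, 93, 153]);


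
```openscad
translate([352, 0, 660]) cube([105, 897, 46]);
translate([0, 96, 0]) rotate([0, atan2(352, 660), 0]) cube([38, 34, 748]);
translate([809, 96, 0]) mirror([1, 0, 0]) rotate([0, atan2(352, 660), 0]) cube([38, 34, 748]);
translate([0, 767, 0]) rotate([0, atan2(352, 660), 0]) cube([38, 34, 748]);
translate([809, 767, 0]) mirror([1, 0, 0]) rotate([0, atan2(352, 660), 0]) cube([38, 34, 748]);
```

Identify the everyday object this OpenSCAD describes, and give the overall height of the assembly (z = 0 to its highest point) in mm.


A sawhorse. The overall height is 706 mm.

A beam across two mirrored pairs of raked legs — a sawhorse. The beam's underside is at z = 660 (matching the legs' vertical rise in atan2(352, 660)) and the beam is 46 mm tall, so its top is at 660 + 46 = 706 mm. The raked legs top out at the beam's underside, so that is the highest point.


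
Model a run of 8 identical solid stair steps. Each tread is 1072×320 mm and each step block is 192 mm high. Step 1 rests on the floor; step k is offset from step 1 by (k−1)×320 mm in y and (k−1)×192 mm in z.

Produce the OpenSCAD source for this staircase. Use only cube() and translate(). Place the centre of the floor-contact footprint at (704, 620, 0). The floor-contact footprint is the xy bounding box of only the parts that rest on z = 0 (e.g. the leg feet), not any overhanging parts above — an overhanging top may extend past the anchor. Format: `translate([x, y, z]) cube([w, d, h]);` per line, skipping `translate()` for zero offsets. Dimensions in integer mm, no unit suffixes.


translate([168, 460, 0]) cube([1072, 320, 192]);
translate([168, 780, 192]) cube([1072, 320, 192]);
translate([168, 1100, 384]) cube([1072, 320, 192]);
translate([168, 1420, 576]) cube([1072, 320, 192]);
translate([168, 1740, 768]) cube([1072, 320, 192]);
translate([168, 2060, 960]) cube([1072, 320, 192]);
translate([168, 2380, 1152]) cube([1072, 320, 192]);
translate([168, 2700, 1344]) cube([1072, 320, 192]);


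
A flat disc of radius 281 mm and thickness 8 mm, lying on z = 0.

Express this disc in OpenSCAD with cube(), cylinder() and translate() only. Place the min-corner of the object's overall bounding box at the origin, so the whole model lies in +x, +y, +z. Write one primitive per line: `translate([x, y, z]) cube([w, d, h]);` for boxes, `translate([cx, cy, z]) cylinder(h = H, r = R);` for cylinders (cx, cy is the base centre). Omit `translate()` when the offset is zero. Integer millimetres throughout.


translate([281, 281, 0]) cylinder(h = 8, r = 281);


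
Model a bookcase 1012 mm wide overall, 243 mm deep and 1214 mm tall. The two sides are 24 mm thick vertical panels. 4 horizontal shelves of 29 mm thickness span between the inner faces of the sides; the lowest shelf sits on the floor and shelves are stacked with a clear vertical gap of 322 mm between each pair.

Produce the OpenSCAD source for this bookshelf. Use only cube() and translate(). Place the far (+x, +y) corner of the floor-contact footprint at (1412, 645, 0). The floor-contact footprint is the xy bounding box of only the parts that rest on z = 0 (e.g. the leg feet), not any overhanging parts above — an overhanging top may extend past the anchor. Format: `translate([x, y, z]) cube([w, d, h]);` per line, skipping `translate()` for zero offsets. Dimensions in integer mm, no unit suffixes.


translate([400, 402, 0]) cube([24, 243, 1214]);
translate([1388, 402, 0]) cube([24, 243, 1214]);
translate([424, 402, 0]) cube([964, 243, 29]);
translate([424, 402, 351]) cube([964, 243, 29]);
translate([424, 402, 702]) cube([964, 243, 29]);
translate([424, 402, 1053]) cube([964, 243, 29]);


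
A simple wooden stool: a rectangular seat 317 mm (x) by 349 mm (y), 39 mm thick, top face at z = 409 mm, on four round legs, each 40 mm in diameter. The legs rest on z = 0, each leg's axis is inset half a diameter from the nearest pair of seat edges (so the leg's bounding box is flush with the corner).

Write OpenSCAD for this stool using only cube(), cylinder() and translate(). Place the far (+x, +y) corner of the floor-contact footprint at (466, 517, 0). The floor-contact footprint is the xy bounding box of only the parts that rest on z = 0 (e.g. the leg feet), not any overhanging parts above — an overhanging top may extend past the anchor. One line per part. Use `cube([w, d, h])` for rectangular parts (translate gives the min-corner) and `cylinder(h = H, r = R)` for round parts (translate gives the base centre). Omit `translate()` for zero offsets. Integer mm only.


translate([149, 168, 370]) cube([317, 349, 39]);
translate([169, 188, 0]) cylinder(h = 370, r = 20);
translate([446, 188, 0]) cylinder(h = 370, r = 20);
translate([169, 497, 0]) cylinder(h = 370, r = 20);
translate([446, 497, 0]) cylinder(h = 370, r = 20);


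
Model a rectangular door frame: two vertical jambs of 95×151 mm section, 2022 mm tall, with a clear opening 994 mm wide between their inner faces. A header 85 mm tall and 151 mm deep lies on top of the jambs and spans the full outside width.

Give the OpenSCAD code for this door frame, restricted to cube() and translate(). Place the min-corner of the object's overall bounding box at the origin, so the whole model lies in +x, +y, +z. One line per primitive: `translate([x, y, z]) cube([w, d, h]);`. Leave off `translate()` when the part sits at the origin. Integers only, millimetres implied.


cube([95, 151, 2022]);
translate([1089, 0, 0]) cube([95, 151, 2022]);
translate([0, 0, 2022]) cube([1184, 151, 85]);


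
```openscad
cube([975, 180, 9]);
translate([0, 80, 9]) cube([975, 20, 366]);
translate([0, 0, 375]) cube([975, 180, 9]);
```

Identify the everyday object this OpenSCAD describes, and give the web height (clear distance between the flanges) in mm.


An I-beam. The web height is 366 mm.

Two wide flanges with a thin centred web — an I-beam. Overall 384 mm minus two 9 mm flanges gives a web of 384 − 2·9 = 366 mm.


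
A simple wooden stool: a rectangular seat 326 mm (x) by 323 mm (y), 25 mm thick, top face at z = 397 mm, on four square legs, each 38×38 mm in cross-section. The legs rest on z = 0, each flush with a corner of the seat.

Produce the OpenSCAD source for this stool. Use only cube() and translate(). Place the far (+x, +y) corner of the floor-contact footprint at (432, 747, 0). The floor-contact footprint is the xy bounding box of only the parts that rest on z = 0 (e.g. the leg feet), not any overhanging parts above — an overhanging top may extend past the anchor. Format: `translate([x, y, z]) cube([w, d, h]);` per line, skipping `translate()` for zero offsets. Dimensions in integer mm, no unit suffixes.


translate([106, 424, 372]) cube([326, 323, 25]);
translate([106, 424, 0]) cube([38, 38, 372]);
translate([394, 424, 0]) cube([38, 38, 372]);
translate([106, 709, 0]) cube([38, 38, 372]);
translate([394, 709, 0]) cube([38, 38, 372]);


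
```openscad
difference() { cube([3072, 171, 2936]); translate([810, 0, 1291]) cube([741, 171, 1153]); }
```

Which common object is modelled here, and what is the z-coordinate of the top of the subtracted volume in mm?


A wall with a window opening. The window head height is 2444 mm.

A wall with a rectangular opening subtracted — a window. Sill at z = 1291, opening 1153 mm tall, so the head is at 1291 + 1153 = 2444 mm.


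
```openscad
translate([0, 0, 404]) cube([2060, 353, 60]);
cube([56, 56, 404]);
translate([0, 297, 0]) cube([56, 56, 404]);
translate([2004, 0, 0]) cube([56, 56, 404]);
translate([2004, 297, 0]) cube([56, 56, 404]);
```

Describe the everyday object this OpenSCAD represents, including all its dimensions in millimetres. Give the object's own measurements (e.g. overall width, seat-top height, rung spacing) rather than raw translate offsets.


A long wooden bench with a 2060 mm (x) × 353 mm (y) seat, 60 mm thick, its top surface 464 mm above the floor. Four 56 mm square legs at the seat corners, flush with the edges, run from z = 0 to the seat underside.


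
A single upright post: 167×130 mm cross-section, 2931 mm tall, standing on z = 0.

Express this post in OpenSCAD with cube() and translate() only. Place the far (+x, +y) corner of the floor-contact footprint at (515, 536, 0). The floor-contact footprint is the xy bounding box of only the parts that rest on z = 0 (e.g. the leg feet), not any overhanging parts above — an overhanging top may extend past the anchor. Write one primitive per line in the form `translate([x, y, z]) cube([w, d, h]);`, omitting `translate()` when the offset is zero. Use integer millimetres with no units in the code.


translate([348, 406, 0]) cube([167, 130, 2931]);


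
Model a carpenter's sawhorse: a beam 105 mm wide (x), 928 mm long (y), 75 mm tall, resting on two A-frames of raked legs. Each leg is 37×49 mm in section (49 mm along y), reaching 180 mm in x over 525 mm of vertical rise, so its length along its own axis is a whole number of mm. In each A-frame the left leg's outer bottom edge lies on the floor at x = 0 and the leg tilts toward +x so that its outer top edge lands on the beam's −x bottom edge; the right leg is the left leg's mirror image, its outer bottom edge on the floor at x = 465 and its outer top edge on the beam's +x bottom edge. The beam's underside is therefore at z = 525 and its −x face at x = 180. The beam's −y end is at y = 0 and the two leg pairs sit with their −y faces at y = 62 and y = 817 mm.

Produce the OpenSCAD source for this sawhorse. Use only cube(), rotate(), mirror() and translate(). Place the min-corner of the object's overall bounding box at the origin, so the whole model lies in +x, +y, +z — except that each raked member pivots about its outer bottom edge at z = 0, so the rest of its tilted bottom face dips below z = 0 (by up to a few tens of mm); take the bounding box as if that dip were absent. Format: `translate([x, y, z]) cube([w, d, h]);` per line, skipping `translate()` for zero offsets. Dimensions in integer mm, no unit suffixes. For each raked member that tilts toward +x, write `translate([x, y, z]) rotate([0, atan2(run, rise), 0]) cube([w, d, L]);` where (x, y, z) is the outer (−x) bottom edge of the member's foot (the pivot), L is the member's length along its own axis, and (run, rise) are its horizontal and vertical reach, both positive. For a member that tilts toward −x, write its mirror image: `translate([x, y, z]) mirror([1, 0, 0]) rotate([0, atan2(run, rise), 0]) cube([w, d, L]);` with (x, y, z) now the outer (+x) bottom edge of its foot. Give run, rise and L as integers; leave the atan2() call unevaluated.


translate([180, 0, 525]) cube([105, 928, 75]);
translate([0, 62, 0]) rotate([0, atan2(180, 525), 0]) cube([37, 49, 555]);
translate([465, 62, 0]) mirror([1, 0, 0]) rotate([0, atan2(180, 525), 0]) cube([37, 49, 555]);
translate([0, 817, 0]) rotate([0, atan2(180, 525), 0]) cube([37, 49, 555]);
translate([465, 817, 0]) mirror([1, 0, 0]) rotate([0, atan2(180, 525), 0]) cube([37, 49, 555]);


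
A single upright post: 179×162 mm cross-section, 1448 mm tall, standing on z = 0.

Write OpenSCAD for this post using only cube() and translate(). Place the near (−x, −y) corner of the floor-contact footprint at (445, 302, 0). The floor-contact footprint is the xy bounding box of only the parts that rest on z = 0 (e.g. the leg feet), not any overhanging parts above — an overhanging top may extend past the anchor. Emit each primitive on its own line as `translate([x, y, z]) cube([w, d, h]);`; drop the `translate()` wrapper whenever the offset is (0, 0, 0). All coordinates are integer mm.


translate([445, 302, 0]) cube([179, 162, 1448]);


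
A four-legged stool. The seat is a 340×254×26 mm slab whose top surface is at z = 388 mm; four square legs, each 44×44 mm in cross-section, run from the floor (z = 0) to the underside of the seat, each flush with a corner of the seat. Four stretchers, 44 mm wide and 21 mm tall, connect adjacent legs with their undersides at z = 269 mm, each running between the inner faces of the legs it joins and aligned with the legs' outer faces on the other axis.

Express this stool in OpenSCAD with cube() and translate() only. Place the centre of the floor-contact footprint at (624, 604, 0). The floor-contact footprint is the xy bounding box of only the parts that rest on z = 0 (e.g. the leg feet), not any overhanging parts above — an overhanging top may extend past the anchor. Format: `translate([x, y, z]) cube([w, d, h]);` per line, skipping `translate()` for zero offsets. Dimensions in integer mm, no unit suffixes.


// leg_h = 388 - 26 = 362
// stretcher span = 340 - 2*44 = 252
translate([454, 477, 362]) cube([340, 254, 26]);
translate([454, 477, 0]) cube([44, 44, 362]);
translate([750, 477, 0]) cube([44, 44, 362]);
translate([454, 687, 0]) cube([44, 44, 362]);
translate([750, 687, 0]) cube([44, 44, 362]);
translate([498, 477, 269]) cube([252, 44, 21]);
translate([498, 687, 269]) cube([252, 44, 21]);
translate([454, 521, 269]) cube([44, 166, 21]);
translate([750, 521, 269]) cube([44, 166, 21]);


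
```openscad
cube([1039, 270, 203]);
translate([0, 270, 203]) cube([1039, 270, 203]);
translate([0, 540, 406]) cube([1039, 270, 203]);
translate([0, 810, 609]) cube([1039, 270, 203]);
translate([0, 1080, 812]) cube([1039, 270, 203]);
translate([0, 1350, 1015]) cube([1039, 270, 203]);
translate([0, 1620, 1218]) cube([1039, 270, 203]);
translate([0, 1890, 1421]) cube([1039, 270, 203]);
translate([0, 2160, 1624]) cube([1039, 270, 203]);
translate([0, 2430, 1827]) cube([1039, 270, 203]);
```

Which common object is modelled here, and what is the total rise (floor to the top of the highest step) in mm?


A staircase. The total rise is 2030 mm.

10 identical blocks, each offset up and back from the previous — a staircase. Each step is 203 mm tall and there are 10 of them, so the total rise is 10 × 203 = 2030 mm.


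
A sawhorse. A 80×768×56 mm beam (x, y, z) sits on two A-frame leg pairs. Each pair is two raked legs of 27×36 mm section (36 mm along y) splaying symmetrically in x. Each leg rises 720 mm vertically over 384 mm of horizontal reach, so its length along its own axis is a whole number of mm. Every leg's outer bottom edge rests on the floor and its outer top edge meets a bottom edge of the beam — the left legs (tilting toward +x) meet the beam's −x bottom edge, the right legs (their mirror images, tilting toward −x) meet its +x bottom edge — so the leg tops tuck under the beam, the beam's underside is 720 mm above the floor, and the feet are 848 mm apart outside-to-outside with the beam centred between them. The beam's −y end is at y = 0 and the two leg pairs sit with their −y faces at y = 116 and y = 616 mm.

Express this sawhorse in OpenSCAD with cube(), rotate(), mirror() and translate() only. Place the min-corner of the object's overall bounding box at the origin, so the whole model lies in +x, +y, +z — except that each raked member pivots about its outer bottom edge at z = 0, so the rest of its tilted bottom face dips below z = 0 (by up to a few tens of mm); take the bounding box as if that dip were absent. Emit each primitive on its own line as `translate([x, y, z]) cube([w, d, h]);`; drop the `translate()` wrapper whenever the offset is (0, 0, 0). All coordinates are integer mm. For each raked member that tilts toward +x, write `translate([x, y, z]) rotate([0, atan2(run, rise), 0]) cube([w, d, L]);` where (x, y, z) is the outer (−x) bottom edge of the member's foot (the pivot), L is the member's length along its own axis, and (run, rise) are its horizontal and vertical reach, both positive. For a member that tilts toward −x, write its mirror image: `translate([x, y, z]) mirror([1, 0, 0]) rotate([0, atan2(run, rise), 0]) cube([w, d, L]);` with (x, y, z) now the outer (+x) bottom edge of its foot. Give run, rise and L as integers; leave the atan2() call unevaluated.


translate([384, 0, 720]) cube([80, 768, 56]);
translate([0, 116, 0]) rotate([0, atan2(384, 720), 0]) cube([27, 36, 816]);
translate([848, 116, 0]) mirror([1, 0, 0]) rotate([0, atan2(384, 720), 0]) cube([27, 36, 816]);
translate([0, 616, 0]) rotate([0, atan2(384, 720), 0]) cube([27, 36, 816]);
translate([848, 616, 0]) mirror([1, 0, 0]) rotate([0, atan2(384, 720), 0]) cube([27, 36, 816]);


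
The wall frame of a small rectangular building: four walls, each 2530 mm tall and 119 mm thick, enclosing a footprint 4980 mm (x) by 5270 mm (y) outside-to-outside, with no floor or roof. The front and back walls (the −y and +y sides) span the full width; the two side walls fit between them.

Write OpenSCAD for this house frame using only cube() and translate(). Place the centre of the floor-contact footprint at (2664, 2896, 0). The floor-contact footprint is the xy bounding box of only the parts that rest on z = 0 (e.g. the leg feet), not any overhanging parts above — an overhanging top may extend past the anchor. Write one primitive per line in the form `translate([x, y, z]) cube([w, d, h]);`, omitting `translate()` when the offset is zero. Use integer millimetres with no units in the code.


translate([174, 261, 0]) cube([4980, 119, 2530]);
translate([174, 5412, 0]) cube([4980, 119, 2530]);
translate([174, 380, 0]) cube([119, 5032, 2530]);
translate([5035, 380, 0]) cube([119, 5032, 2530]);


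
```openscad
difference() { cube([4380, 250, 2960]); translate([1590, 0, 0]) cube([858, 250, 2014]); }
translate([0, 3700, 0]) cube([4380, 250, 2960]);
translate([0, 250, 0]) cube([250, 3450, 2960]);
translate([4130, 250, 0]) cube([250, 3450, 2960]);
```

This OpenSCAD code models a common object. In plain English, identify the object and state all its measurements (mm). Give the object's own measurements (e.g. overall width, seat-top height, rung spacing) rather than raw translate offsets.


A single room: four walls, each 2960 mm tall and 250 mm thick, enclosing an outside footprint 4380×3950 mm (x × y), no floor or roof. The front and back walls (−y and +y sides) run the full x-width; the side walls fit between their inner faces. A door opening 858 mm wide and 2014 mm tall is cut through the front wall from the floor up, its −x edge 1590 mm from the wall's −x end.


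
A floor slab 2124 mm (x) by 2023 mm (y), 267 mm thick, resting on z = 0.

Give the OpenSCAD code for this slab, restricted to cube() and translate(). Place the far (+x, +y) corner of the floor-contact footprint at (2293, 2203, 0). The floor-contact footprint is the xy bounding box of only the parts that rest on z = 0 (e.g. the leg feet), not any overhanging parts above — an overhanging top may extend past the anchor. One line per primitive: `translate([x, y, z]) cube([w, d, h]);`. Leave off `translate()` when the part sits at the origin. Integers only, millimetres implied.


translate([169, 180, 0]) cube([2124, 2023, 267]);


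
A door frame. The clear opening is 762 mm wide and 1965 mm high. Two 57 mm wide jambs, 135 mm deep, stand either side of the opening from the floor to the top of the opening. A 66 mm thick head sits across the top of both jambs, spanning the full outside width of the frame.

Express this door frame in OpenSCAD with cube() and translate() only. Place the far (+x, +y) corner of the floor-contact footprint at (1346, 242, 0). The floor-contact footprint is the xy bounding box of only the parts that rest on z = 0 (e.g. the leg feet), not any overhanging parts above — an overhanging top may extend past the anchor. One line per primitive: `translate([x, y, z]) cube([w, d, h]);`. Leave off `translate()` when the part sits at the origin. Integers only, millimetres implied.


translate([470, 107, 0]) cube([57, 135, 1965]);
translate([1289, 107, 0]) cube([57, 135, 1965]);
translate([470, 107, 1965]) cube([876, 135, 66]);


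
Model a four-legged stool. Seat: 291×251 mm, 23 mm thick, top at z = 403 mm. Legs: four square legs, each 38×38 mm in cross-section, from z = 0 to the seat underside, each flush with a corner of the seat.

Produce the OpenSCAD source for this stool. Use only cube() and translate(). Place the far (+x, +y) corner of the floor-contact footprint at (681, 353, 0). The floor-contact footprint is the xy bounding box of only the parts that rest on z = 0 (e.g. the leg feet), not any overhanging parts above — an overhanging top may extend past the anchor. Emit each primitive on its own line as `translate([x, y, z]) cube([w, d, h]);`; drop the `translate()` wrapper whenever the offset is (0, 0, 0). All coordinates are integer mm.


translate([390, 102, 380]) cube([291, 251, 23]);
translate([390, 102, 0]) cube([38, 38, 380]);
translate([643, 102, 0]) cube([38, 38, 380]);
translate([390, 315, 0]) cube([38, 38, 380]);
translate([643, 315, 0]) cube([38, 38, 380]);


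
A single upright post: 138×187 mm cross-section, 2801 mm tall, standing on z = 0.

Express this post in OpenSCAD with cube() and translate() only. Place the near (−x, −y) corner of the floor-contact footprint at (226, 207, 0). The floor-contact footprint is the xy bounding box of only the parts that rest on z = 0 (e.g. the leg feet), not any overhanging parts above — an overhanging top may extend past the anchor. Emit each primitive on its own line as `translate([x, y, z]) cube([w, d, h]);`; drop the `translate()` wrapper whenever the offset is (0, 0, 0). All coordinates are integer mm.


translate([226, 207, 0]) cube([138, 187, 2801]);


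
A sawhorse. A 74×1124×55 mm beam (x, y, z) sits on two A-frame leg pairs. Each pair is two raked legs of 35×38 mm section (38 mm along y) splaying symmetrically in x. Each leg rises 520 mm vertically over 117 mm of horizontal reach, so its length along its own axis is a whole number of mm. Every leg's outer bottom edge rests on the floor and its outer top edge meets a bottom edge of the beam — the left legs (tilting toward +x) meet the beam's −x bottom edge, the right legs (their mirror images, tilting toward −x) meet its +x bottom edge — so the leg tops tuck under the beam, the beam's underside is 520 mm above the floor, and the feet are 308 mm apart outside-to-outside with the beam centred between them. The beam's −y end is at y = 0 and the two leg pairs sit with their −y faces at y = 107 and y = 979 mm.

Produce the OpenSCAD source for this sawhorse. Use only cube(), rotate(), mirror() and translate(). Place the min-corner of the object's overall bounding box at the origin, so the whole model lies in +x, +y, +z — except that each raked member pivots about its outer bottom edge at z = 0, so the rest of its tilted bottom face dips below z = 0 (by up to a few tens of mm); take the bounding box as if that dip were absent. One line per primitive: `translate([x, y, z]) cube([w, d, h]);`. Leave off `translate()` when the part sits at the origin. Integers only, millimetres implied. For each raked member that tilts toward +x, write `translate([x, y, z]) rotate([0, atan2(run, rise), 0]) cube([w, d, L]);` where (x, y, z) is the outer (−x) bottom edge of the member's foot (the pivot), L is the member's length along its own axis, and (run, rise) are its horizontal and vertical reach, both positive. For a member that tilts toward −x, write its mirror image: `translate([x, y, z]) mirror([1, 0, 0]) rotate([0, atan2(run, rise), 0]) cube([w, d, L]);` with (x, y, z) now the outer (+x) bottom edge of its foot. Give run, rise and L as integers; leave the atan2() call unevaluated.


translate([117, 0, 520]) cube([74, 1124, 55]);
translate([0, 107, 0]) rotate([0, atan2(117, 520), 0]) cube([35, 38, 533]);
translate([308, 107, 0]) mirror([1, 0, 0]) rotate([0, atan2(117, 520), 0]) cube([35, 38, 533]);
translate([0, 979, 0]) rotate([0, atan2(117, 520), 0]) cube([35, 38, 533]);
translate([308, 979, 0]) mirror([1, 0, 0]) rotate([0, atan2(117, 520), 0]) cube([35, 38, 533]);


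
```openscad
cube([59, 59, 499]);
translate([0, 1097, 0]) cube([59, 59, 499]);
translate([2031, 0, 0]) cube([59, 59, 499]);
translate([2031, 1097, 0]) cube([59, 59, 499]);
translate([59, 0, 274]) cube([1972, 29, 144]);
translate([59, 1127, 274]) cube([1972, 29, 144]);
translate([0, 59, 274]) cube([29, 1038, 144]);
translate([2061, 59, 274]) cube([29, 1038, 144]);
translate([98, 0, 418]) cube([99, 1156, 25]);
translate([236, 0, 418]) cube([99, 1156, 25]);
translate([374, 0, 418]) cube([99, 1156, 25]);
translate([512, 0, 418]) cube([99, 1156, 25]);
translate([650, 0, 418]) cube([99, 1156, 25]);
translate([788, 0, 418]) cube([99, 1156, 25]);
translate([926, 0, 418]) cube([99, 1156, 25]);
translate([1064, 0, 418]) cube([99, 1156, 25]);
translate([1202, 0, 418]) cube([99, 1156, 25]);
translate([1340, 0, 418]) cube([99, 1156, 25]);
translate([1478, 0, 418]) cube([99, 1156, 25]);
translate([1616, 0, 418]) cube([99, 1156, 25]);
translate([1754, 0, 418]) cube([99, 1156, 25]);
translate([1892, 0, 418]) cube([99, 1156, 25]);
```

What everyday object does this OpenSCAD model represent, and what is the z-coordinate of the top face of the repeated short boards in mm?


A bed frame. The slat-top height is 443 mm.

Four posts, four rails, and a row of slats — a bed frame. Slats sit on the rails at z = 274 + 144 = 418; with slat thickness 25, the top is 443 mm.


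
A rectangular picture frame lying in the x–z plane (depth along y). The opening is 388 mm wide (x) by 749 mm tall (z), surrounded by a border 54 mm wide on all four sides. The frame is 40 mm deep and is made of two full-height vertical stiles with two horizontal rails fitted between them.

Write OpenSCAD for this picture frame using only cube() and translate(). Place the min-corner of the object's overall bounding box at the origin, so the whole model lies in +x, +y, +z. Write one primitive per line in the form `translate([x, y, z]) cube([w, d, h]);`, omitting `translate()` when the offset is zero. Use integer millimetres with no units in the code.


cube([54, 40, 857]);
translate([442, 0, 0]) cube([54, 40, 857]);
translate([54, 0, 0]) cube([388, 40, 54]);
translate([54, 0, 803]) cube([388, 40, 54]);


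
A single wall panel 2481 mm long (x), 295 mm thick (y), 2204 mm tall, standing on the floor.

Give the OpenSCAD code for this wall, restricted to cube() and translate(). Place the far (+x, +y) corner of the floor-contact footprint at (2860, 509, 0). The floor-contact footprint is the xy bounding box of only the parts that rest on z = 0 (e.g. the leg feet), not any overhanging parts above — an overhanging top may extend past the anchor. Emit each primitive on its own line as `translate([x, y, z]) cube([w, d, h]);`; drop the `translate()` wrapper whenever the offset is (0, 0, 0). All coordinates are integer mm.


translate([379, 214, 0]) cube([2481, 295, 2204]);


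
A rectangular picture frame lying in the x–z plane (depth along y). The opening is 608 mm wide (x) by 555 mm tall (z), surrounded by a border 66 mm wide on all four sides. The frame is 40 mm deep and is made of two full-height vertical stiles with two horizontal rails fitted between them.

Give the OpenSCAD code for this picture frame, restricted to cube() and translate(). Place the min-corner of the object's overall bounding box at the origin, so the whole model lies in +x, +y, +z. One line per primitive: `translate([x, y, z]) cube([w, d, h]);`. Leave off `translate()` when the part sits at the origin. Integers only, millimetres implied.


cube([66, 40, 687]);
translate([674, 0, 0]) cube([66, 40, 687]);
translate([66, 0, 0]) cube([608, 40, 66]);
translate([66, 0, 621]) cube([608, 40, 66]);


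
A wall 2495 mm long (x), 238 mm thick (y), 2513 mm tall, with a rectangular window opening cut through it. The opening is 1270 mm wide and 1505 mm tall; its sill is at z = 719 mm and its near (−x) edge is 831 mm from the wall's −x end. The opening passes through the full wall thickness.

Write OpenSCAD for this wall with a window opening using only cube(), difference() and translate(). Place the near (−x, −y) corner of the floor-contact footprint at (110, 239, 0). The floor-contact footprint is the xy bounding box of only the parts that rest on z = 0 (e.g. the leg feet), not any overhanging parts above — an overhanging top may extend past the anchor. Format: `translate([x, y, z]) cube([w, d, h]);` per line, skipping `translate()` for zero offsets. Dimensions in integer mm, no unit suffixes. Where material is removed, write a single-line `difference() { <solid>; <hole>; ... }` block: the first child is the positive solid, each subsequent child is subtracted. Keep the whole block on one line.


difference() { translate([110, 239, 0]) cube([2495, 238, 2513]); translate([941, 239, 719]) cube([1270, 238, 1505]); }


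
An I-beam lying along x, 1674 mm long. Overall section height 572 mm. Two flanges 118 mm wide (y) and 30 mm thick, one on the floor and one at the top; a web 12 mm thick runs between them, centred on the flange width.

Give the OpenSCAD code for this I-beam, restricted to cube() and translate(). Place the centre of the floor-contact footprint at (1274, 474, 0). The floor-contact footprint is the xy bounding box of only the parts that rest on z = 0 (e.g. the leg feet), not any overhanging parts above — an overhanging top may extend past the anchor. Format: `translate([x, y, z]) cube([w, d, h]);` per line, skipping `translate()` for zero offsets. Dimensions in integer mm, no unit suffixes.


translate([437, 415, 0]) cube([1674, 118, 30]);
translate([437, 468, 30]) cube([1674, 12, 512]);
translate([437, 415, 542]) cube([1674, 118, 30]);


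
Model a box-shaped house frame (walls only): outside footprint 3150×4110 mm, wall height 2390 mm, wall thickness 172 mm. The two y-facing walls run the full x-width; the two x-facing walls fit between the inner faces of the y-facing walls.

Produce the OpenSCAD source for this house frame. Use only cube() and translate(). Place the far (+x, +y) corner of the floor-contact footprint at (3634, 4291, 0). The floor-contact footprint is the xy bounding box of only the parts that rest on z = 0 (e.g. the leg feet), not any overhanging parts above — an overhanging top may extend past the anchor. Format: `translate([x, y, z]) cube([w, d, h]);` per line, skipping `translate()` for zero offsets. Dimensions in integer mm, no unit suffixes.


translate([484, 181, 0]) cube([3150, 172, 2390]);
translate([484, 4119, 0]) cube([3150, 172, 2390]);
translate([484, 353, 0]) cube([172, 3766, 2390]);
translate([3462, 353, 0]) cube([172, 3766, 2390]);


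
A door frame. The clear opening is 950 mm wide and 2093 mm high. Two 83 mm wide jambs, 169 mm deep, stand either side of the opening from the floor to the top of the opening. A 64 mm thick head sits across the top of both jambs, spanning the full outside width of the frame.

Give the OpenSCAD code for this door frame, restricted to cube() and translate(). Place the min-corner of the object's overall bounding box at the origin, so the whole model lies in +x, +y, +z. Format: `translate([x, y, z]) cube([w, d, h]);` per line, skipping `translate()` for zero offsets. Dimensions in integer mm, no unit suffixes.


cube([83, 169, 2093]);
translate([1033, 0, 0]) cube([83, 169, 2093]);
translate([0, 0, 2093]) cube([1116, 169, 64]);


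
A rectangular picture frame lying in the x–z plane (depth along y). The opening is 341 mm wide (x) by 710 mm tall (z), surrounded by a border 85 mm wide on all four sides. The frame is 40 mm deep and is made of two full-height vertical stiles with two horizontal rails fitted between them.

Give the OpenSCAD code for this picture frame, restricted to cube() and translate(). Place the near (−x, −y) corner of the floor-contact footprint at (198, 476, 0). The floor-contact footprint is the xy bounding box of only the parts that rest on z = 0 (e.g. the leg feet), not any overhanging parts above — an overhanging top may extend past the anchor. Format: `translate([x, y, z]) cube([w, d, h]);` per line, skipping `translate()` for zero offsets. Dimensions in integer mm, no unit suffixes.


translate([198, 476, 0]) cube([85, 40, 880]);
translate([624, 476, 0]) cube([85, 40, 880]);
translate([283, 476, 0]) cube([341, 40, 85]);
translate([283, 476, 795]) cube([341, 40, 85]);


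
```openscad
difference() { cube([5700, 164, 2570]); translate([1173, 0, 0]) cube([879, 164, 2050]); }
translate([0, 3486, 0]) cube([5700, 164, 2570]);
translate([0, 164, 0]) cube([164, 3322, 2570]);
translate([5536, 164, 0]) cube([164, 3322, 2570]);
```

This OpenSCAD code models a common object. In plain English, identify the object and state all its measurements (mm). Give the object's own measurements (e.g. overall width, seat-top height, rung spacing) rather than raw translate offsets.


A single room: four walls, each 2570 mm tall and 164 mm thick, enclosing an outside footprint 5700×3650 mm (x × y), no floor or roof. The front and back walls (−y and +y sides) run the full x-width; the side walls fit between their inner faces. A door opening 879 mm wide and 2050 mm tall is cut through the front wall from the floor up, its −x edge 1173 mm from the wall's −x end.


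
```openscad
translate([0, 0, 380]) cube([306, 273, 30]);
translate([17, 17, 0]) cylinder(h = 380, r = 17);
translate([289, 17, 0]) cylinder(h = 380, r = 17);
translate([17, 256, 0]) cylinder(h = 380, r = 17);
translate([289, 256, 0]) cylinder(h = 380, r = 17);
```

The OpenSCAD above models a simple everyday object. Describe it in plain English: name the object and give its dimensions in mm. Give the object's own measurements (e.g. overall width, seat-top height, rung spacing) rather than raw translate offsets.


A four-legged stool. The seat is a 306×273×30 mm slab whose top surface is at z = 410 mm; four round legs, each 34 mm in diameter, run from the floor (z = 0) to the underside of the seat, each leg's axis is inset half a diameter from the nearest pair of seat edges (so the leg's bounding box is flush with the corner).


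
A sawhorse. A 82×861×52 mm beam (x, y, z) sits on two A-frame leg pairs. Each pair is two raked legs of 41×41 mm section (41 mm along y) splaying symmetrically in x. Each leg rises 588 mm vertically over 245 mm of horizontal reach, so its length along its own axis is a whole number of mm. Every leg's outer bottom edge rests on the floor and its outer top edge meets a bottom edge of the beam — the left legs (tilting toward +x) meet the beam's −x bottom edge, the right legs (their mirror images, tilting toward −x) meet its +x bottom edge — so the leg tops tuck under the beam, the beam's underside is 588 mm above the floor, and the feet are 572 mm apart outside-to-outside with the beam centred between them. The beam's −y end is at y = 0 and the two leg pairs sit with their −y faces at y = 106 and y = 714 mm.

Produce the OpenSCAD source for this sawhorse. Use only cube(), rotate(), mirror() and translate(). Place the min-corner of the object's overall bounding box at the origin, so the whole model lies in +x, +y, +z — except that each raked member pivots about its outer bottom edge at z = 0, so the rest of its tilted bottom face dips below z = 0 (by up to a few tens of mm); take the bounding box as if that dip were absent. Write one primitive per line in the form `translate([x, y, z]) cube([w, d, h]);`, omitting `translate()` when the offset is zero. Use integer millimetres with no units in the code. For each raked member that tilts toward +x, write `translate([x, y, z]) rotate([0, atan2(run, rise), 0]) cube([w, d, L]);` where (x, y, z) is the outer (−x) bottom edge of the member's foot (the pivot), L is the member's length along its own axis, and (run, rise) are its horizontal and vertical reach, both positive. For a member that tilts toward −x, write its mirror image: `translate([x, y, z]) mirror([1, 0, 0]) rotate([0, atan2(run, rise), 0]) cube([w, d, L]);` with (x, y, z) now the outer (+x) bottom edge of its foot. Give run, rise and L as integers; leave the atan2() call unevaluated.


translate([245, 0, 588]) cube([82, 861, 52]);
translate([0, 106, 0]) rotate([0, atan2(245, 588), 0]) cube([41, 41, 637]);
translate([572, 106, 0]) mirror([1, 0, 0]) rotate([0, atan2(245, 588), 0]) cube([41, 41, 637]);
translate([0, 714, 0]) rotate([0, atan2(245, 588), 0]) cube([41, 41, 637]);
translate([572, 714, 0]) mirror([1, 0, 0]) rotate([0, atan2(245, 588), 0]) cube([41, 41, 637]);
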